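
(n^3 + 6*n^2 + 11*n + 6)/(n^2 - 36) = (n^3 + 6*n^2 + 11*n + 6)/(n^2 - 36)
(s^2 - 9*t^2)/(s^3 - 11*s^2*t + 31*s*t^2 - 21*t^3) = (s + 3*t)/(s^2 - 8*s*t + 7*t^2)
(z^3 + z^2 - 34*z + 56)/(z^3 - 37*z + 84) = (z - 2)/(z - 3)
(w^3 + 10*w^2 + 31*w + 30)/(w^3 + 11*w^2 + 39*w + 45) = (w + 2)/(w + 3)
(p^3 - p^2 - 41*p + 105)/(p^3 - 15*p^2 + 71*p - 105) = (p + 7)/(p - 7)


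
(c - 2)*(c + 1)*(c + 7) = c^3 + 6*c^2 - 9*c - 14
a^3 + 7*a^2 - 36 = (a - 2)*(a + 3)*(a + 6)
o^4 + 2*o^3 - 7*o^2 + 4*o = o*(o - 1)^2*(o + 4)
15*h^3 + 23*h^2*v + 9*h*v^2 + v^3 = (h + v)*(3*h + v)*(5*h + v)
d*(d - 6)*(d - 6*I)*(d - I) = d^4 - 6*d^3 - 7*I*d^3 - 6*d^2 + 42*I*d^2 + 36*d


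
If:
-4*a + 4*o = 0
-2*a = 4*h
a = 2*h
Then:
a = 0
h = 0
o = 0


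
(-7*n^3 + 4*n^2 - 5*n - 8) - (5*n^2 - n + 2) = -7*n^3 - n^2 - 4*n - 10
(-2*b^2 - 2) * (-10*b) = 20*b^3 + 20*b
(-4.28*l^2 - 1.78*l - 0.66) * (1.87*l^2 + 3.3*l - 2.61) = -8.0036*l^4 - 17.4526*l^3 + 4.0626*l^2 + 2.4678*l + 1.7226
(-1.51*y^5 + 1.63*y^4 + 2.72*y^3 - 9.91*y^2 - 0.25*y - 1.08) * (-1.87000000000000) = 2.8237*y^5 - 3.0481*y^4 - 5.0864*y^3 + 18.5317*y^2 + 0.4675*y + 2.0196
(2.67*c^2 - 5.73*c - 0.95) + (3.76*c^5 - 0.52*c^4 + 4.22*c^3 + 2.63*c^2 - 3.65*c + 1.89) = 3.76*c^5 - 0.52*c^4 + 4.22*c^3 + 5.3*c^2 - 9.38*c + 0.94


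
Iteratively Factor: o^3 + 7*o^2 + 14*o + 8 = (o + 4)*(o^2 + 3*o + 2) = (o + 2)*(o + 4)*(o + 1)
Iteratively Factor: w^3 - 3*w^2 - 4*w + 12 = (w - 3)*(w^2 - 4) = (w - 3)*(w - 2)*(w + 2)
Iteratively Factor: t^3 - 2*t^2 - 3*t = (t - 3)*(t^2 + t) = t*(t - 3)*(t + 1)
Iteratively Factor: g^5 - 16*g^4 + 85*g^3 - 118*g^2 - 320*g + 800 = (g - 4)*(g^4 - 12*g^3 + 37*g^2 + 30*g - 200) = (g - 5)*(g - 4)*(g^3 - 7*g^2 + 2*g + 40) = (g - 5)*(g - 4)^2*(g^2 - 3*g - 10) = (g - 5)^2*(g - 4)^2*(g + 2)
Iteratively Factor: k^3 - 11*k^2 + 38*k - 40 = (k - 4)*(k^2 - 7*k + 10) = (k - 5)*(k - 4)*(k - 2)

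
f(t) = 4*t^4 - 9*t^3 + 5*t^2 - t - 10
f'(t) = 16*t^3 - 27*t^2 + 10*t - 1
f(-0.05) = -9.94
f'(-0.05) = -1.57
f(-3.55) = 1094.50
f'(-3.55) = -1092.59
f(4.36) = 780.21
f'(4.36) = 855.45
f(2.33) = 18.86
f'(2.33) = 78.11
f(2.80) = 74.69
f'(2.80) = 166.55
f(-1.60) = 67.48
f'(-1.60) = -151.66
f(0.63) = -10.27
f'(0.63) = -1.42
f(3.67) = 334.44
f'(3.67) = 462.93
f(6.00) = 3404.00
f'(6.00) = 2543.00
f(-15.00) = 234005.00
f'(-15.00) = -60226.00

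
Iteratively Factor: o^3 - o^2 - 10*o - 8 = (o - 4)*(o^2 + 3*o + 2) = (o - 4)*(o + 2)*(o + 1)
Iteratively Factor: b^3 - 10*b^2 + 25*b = (b - 5)*(b^2 - 5*b) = b*(b - 5)*(b - 5)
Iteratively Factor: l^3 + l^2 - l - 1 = (l - 1)*(l^2 + 2*l + 1) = (l - 1)*(l + 1)*(l + 1)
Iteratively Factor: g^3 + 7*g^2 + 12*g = (g + 3)*(g^2 + 4*g) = (g + 3)*(g + 4)*(g)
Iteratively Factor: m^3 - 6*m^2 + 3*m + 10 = (m + 1)*(m^2 - 7*m + 10) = (m - 5)*(m + 1)*(m - 2)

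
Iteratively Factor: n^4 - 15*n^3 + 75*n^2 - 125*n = (n - 5)*(n^3 - 10*n^2 + 25*n) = n*(n - 5)*(n^2 - 10*n + 25) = n*(n - 5)^2*(n - 5)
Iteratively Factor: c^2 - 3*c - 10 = (c + 2)*(c - 5)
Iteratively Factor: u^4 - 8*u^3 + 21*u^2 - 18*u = (u)*(u^3 - 8*u^2 + 21*u - 18) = u*(u - 2)*(u^2 - 6*u + 9) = u*(u - 3)*(u - 2)*(u - 3)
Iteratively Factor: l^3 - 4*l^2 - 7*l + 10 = (l - 1)*(l^2 - 3*l - 10) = (l - 1)*(l + 2)*(l - 5)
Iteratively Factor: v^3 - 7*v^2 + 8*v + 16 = (v + 1)*(v^2 - 8*v + 16) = (v - 4)*(v + 1)*(v - 4)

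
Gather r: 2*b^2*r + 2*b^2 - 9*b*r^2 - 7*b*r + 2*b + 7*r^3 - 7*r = 2*b^2 - 9*b*r^2 + 2*b + 7*r^3 + r*(2*b^2 - 7*b - 7)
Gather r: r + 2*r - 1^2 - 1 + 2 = 3*r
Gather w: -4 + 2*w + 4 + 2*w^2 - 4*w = 2*w^2 - 2*w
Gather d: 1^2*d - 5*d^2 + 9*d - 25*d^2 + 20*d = -30*d^2 + 30*d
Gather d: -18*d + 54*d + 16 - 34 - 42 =36*d - 60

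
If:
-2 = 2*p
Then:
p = -1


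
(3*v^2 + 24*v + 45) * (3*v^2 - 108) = 9*v^4 + 72*v^3 - 189*v^2 - 2592*v - 4860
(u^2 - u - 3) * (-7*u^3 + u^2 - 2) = -7*u^5 + 8*u^4 + 20*u^3 - 5*u^2 + 2*u + 6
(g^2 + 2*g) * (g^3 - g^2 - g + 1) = g^5 + g^4 - 3*g^3 - g^2 + 2*g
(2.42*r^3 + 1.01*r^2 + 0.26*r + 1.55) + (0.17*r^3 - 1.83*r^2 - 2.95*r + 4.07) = 2.59*r^3 - 0.82*r^2 - 2.69*r + 5.62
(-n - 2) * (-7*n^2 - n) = 7*n^3 + 15*n^2 + 2*n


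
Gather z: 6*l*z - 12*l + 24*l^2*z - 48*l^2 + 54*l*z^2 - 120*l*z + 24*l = -48*l^2 + 54*l*z^2 + 12*l + z*(24*l^2 - 114*l)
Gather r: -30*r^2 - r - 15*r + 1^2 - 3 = -30*r^2 - 16*r - 2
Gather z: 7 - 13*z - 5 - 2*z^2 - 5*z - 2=-2*z^2 - 18*z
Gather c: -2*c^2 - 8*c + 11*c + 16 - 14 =-2*c^2 + 3*c + 2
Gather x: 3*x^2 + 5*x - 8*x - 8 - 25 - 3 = 3*x^2 - 3*x - 36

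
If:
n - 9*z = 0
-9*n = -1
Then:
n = 1/9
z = 1/81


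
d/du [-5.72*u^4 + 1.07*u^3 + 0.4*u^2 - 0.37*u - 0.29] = -22.88*u^3 + 3.21*u^2 + 0.8*u - 0.37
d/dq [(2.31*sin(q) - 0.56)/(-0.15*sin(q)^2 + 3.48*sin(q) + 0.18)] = (0.3465*sin(q)^2 - 0.167999999999999*sin(q) + 2.3646)*cos(q)/(0.0225*sin(q)^4 - 1.044*sin(q)^3 + 12.0564*sin(q)^2 + 1.2528*sin(q) + 0.0324)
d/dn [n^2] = 2*n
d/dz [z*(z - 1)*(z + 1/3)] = 3*z^2 - 4*z/3 - 1/3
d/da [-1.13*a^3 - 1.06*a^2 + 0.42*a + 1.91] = -3.39*a^2 - 2.12*a + 0.42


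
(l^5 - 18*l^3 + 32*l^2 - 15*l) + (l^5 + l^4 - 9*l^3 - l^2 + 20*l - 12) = 2*l^5 + l^4 - 27*l^3 + 31*l^2 + 5*l - 12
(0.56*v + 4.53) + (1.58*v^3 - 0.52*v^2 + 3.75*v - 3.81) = 1.58*v^3 - 0.52*v^2 + 4.31*v + 0.72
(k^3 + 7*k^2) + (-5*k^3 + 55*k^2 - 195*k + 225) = -4*k^3 + 62*k^2 - 195*k + 225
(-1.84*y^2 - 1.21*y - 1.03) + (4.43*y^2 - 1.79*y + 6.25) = 2.59*y^2 - 3.0*y + 5.22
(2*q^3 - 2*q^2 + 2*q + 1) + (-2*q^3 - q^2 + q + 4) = -3*q^2 + 3*q + 5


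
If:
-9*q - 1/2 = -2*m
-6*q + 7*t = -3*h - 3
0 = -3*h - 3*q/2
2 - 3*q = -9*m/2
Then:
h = 25/276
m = -13/23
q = -25/138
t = -401/644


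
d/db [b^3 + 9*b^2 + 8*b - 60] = 3*b^2 + 18*b + 8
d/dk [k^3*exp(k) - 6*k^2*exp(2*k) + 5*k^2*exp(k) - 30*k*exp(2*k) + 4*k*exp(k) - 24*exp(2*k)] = (k^3 - 12*k^2*exp(k) + 8*k^2 - 72*k*exp(k) + 14*k - 78*exp(k) + 4)*exp(k)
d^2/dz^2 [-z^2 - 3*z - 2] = -2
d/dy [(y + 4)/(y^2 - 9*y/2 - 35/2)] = 2*(-2*y^2 - 16*y + 1)/(4*y^4 - 36*y^3 - 59*y^2 + 630*y + 1225)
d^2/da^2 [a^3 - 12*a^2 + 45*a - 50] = 6*a - 24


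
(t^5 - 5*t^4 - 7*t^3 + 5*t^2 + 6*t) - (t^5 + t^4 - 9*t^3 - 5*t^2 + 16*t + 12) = -6*t^4 + 2*t^3 + 10*t^2 - 10*t - 12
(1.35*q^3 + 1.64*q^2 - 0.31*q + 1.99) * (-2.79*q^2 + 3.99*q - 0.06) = -3.7665*q^5 + 0.810900000000001*q^4 + 7.3275*q^3 - 6.8874*q^2 + 7.9587*q - 0.1194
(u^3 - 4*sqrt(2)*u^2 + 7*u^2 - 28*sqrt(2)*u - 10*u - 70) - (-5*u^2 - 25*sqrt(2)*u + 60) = u^3 - 4*sqrt(2)*u^2 + 12*u^2 - 10*u - 3*sqrt(2)*u - 130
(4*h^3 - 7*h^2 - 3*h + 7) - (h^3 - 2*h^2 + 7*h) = 3*h^3 - 5*h^2 - 10*h + 7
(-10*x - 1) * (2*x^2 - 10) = -20*x^3 - 2*x^2 + 100*x + 10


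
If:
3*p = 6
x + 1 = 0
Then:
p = 2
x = -1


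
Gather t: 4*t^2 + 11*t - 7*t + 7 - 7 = 4*t^2 + 4*t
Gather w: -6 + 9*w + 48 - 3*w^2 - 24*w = -3*w^2 - 15*w + 42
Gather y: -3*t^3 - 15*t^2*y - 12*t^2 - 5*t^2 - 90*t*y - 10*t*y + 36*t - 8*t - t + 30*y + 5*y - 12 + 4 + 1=-3*t^3 - 17*t^2 + 27*t + y*(-15*t^2 - 100*t + 35) - 7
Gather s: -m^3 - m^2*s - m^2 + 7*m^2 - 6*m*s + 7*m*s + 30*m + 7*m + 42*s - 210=-m^3 + 6*m^2 + 37*m + s*(-m^2 + m + 42) - 210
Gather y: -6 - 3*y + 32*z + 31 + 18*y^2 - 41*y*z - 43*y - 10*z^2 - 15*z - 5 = 18*y^2 + y*(-41*z - 46) - 10*z^2 + 17*z + 20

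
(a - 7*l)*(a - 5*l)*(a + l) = a^3 - 11*a^2*l + 23*a*l^2 + 35*l^3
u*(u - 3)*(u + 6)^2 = u^4 + 9*u^3 - 108*u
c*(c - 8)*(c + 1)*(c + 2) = c^4 - 5*c^3 - 22*c^2 - 16*c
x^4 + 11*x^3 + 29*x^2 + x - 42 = (x - 1)*(x + 2)*(x + 3)*(x + 7)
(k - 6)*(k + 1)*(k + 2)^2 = k^4 - k^3 - 22*k^2 - 44*k - 24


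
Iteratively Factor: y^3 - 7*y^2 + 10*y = (y - 2)*(y^2 - 5*y) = (y - 5)*(y - 2)*(y)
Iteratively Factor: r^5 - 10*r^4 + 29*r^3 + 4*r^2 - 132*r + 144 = (r - 3)*(r^4 - 7*r^3 + 8*r^2 + 28*r - 48) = (r - 3)*(r + 2)*(r^3 - 9*r^2 + 26*r - 24) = (r - 4)*(r - 3)*(r + 2)*(r^2 - 5*r + 6) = (r - 4)*(r - 3)^2*(r + 2)*(r - 2)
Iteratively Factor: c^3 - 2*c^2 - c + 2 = (c - 2)*(c^2 - 1) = (c - 2)*(c + 1)*(c - 1)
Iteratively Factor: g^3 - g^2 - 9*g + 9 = (g - 1)*(g^2 - 9) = (g - 1)*(g + 3)*(g - 3)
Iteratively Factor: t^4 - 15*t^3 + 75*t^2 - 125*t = (t - 5)*(t^3 - 10*t^2 + 25*t) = t*(t - 5)*(t^2 - 10*t + 25) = t*(t - 5)^2*(t - 5)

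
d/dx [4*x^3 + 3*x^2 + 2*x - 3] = 12*x^2 + 6*x + 2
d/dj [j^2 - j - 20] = 2*j - 1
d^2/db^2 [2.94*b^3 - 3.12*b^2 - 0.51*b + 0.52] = 17.64*b - 6.24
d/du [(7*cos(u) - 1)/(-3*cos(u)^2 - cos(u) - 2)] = (21*sin(u)^2 + 6*cos(u) - 6)*sin(u)/(3*cos(u)^2 + cos(u) + 2)^2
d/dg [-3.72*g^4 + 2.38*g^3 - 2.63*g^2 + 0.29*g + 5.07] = -14.88*g^3 + 7.14*g^2 - 5.26*g + 0.29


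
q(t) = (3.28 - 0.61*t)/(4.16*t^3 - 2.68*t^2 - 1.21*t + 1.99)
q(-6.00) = -0.01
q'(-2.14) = -0.12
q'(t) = (3.28 - 0.61*t)*(-12.48*t^2 + 5.36*t + 1.21)/(4.16*t^3 - 2.68*t^2 - 1.21*t + 1.99)^2 - 0.61/(4.16*t^3 - 2.68*t^2 - 1.21*t + 1.99)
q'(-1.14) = -2.03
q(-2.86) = -0.04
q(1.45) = 0.33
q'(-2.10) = -0.13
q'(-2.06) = -0.14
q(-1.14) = -0.63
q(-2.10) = -0.10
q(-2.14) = -0.09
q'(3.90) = -0.01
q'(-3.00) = -0.03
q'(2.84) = -0.03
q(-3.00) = -0.04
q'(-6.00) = -0.00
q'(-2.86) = -0.04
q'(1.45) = -0.86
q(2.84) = 0.02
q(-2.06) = -0.10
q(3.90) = 0.00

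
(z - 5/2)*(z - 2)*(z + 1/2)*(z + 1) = z^4 - 3*z^3 - 5*z^2/4 + 21*z/4 + 5/2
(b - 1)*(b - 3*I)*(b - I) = b^3 - b^2 - 4*I*b^2 - 3*b + 4*I*b + 3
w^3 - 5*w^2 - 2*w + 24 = (w - 4)*(w - 3)*(w + 2)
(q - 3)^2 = q^2 - 6*q + 9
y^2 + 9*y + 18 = (y + 3)*(y + 6)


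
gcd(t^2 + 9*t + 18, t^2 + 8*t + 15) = t + 3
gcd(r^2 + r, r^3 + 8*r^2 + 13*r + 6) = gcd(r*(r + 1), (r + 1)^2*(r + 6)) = r + 1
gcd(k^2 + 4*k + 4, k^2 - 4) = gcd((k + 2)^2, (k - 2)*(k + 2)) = k + 2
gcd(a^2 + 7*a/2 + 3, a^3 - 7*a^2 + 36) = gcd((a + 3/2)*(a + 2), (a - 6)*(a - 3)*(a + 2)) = a + 2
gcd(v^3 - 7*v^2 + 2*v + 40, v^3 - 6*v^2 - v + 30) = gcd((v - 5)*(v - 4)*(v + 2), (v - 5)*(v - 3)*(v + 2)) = v^2 - 3*v - 10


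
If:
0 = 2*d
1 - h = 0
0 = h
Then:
No Solution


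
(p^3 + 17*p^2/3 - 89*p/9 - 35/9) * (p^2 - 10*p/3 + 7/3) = p^5 + 7*p^4/3 - 238*p^3/9 + 1142*p^2/27 - 91*p/9 - 245/27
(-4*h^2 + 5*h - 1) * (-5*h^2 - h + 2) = 20*h^4 - 21*h^3 - 8*h^2 + 11*h - 2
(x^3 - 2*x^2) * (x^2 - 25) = x^5 - 2*x^4 - 25*x^3 + 50*x^2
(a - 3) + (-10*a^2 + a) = -10*a^2 + 2*a - 3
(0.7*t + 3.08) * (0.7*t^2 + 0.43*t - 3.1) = 0.49*t^3 + 2.457*t^2 - 0.8456*t - 9.548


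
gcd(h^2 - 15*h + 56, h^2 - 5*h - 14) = h - 7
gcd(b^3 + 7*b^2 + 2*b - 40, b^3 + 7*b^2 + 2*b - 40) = b^3 + 7*b^2 + 2*b - 40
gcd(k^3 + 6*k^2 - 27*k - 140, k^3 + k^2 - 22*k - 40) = k^2 - k - 20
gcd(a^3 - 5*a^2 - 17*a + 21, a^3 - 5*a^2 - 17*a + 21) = a^3 - 5*a^2 - 17*a + 21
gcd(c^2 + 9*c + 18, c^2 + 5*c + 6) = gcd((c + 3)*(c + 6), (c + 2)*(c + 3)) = c + 3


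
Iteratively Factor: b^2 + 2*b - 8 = (b - 2)*(b + 4)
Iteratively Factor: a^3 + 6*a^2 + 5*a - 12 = (a + 3)*(a^2 + 3*a - 4) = (a - 1)*(a + 3)*(a + 4)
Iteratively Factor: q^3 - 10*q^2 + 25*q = (q - 5)*(q^2 - 5*q) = (q - 5)^2*(q)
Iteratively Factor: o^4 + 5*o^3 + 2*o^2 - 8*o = (o + 2)*(o^3 + 3*o^2 - 4*o) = (o + 2)*(o + 4)*(o^2 - o) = o*(o + 2)*(o + 4)*(o - 1)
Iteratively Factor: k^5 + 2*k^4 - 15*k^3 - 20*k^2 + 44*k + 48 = (k - 2)*(k^4 + 4*k^3 - 7*k^2 - 34*k - 24) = (k - 2)*(k + 2)*(k^3 + 2*k^2 - 11*k - 12) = (k - 2)*(k + 2)*(k + 4)*(k^2 - 2*k - 3) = (k - 2)*(k + 1)*(k + 2)*(k + 4)*(k - 3)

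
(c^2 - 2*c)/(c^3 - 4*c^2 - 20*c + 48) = c/(c^2 - 2*c - 24)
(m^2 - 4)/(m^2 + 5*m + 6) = (m - 2)/(m + 3)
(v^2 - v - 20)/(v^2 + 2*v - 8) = (v - 5)/(v - 2)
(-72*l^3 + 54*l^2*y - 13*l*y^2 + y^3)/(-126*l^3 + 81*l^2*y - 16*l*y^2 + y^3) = (-4*l + y)/(-7*l + y)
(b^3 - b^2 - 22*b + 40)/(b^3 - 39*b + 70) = (b^2 + b - 20)/(b^2 + 2*b - 35)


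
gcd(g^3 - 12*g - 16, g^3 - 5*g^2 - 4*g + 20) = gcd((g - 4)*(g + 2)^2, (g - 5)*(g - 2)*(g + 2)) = g + 2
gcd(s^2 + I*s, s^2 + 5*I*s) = s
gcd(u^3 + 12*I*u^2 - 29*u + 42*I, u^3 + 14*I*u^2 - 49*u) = u + 7*I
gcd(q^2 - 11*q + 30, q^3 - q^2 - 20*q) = q - 5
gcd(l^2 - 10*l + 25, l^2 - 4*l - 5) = l - 5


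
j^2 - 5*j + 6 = (j - 3)*(j - 2)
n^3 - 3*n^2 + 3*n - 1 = (n - 1)^3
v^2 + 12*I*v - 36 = (v + 6*I)^2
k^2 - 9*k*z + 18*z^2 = (k - 6*z)*(k - 3*z)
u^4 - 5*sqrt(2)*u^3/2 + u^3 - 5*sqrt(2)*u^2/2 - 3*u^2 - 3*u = u*(u + 1)*(u - 3*sqrt(2))*(u + sqrt(2)/2)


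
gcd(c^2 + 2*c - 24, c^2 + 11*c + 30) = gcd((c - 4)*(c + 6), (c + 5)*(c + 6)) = c + 6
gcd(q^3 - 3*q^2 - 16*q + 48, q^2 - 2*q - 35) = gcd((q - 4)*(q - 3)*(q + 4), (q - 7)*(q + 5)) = 1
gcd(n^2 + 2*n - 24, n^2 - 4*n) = n - 4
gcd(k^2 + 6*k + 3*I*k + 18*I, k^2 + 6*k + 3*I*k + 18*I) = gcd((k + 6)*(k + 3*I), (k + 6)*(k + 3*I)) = k^2 + k*(6 + 3*I) + 18*I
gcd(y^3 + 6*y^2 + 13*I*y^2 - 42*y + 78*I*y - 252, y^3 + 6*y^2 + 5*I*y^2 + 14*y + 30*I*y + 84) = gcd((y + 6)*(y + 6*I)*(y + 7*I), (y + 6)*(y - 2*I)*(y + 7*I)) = y^2 + y*(6 + 7*I) + 42*I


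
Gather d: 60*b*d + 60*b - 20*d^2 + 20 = 60*b*d + 60*b - 20*d^2 + 20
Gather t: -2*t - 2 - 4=-2*t - 6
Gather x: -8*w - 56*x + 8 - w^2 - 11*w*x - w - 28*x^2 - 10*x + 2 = -w^2 - 9*w - 28*x^2 + x*(-11*w - 66) + 10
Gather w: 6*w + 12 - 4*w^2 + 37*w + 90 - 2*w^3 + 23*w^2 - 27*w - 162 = -2*w^3 + 19*w^2 + 16*w - 60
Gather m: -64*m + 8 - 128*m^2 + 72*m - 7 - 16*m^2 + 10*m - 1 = -144*m^2 + 18*m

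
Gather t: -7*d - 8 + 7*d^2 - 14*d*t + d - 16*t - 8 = 7*d^2 - 6*d + t*(-14*d - 16) - 16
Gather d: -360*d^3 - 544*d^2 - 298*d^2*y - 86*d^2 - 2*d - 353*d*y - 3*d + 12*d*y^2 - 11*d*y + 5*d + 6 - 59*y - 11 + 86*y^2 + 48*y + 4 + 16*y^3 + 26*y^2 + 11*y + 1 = -360*d^3 + d^2*(-298*y - 630) + d*(12*y^2 - 364*y) + 16*y^3 + 112*y^2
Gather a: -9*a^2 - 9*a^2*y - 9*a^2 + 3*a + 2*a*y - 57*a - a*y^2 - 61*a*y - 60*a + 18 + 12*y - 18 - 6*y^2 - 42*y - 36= a^2*(-9*y - 18) + a*(-y^2 - 59*y - 114) - 6*y^2 - 30*y - 36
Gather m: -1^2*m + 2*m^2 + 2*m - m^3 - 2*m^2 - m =-m^3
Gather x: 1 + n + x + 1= n + x + 2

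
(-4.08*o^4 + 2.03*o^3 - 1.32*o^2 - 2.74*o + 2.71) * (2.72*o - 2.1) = -11.0976*o^5 + 14.0896*o^4 - 7.8534*o^3 - 4.6808*o^2 + 13.1252*o - 5.691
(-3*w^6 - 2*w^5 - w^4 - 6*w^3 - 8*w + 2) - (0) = -3*w^6 - 2*w^5 - w^4 - 6*w^3 - 8*w + 2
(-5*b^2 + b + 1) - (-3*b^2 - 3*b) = -2*b^2 + 4*b + 1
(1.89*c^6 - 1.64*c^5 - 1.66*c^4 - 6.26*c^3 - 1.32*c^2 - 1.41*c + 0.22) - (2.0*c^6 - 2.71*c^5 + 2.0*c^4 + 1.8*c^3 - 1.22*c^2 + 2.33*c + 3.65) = -0.11*c^6 + 1.07*c^5 - 3.66*c^4 - 8.06*c^3 - 0.1*c^2 - 3.74*c - 3.43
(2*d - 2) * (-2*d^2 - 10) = -4*d^3 + 4*d^2 - 20*d + 20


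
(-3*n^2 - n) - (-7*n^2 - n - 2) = 4*n^2 + 2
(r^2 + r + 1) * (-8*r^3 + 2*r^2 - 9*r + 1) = -8*r^5 - 6*r^4 - 15*r^3 - 6*r^2 - 8*r + 1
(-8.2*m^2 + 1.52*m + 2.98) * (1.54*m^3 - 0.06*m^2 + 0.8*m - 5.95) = -12.628*m^5 + 2.8328*m^4 - 2.062*m^3 + 49.8272*m^2 - 6.66*m - 17.731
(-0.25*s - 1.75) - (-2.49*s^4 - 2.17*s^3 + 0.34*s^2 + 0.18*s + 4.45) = 2.49*s^4 + 2.17*s^3 - 0.34*s^2 - 0.43*s - 6.2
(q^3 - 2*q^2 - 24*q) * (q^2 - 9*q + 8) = q^5 - 11*q^4 + 2*q^3 + 200*q^2 - 192*q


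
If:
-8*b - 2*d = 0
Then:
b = -d/4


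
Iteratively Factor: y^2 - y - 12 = (y - 4)*(y + 3)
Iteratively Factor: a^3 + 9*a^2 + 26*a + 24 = (a + 4)*(a^2 + 5*a + 6) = (a + 3)*(a + 4)*(a + 2)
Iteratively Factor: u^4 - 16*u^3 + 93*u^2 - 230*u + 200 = (u - 5)*(u^3 - 11*u^2 + 38*u - 40) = (u - 5)^2*(u^2 - 6*u + 8) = (u - 5)^2*(u - 4)*(u - 2)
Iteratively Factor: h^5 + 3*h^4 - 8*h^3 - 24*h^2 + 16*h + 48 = (h - 2)*(h^4 + 5*h^3 + 2*h^2 - 20*h - 24) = (h - 2)^2*(h^3 + 7*h^2 + 16*h + 12) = (h - 2)^2*(h + 2)*(h^2 + 5*h + 6) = (h - 2)^2*(h + 2)*(h + 3)*(h + 2)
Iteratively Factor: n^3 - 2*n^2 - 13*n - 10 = (n + 2)*(n^2 - 4*n - 5) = (n - 5)*(n + 2)*(n + 1)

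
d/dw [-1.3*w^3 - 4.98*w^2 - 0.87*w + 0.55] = -3.9*w^2 - 9.96*w - 0.87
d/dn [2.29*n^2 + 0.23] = 4.58*n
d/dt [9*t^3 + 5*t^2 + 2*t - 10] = 27*t^2 + 10*t + 2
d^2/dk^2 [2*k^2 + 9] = 4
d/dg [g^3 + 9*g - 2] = 3*g^2 + 9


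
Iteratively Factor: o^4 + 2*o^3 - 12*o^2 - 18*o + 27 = (o - 1)*(o^3 + 3*o^2 - 9*o - 27) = (o - 1)*(o + 3)*(o^2 - 9) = (o - 1)*(o + 3)^2*(o - 3)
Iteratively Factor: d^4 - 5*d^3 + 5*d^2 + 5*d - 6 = (d + 1)*(d^3 - 6*d^2 + 11*d - 6) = (d - 3)*(d + 1)*(d^2 - 3*d + 2) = (d - 3)*(d - 1)*(d + 1)*(d - 2)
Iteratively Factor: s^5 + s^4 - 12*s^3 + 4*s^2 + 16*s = (s - 2)*(s^4 + 3*s^3 - 6*s^2 - 8*s) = s*(s - 2)*(s^3 + 3*s^2 - 6*s - 8) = s*(s - 2)^2*(s^2 + 5*s + 4) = s*(s - 2)^2*(s + 4)*(s + 1)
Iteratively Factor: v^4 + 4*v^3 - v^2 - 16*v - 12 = (v + 1)*(v^3 + 3*v^2 - 4*v - 12) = (v + 1)*(v + 2)*(v^2 + v - 6) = (v + 1)*(v + 2)*(v + 3)*(v - 2)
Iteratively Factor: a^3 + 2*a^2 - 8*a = (a - 2)*(a^2 + 4*a) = a*(a - 2)*(a + 4)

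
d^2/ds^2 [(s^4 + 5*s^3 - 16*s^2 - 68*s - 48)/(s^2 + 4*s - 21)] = 2*(s^6 + 12*s^5 - 15*s^4 - 491*s^3 + 234*s^2 + 1755*s - 14544)/(s^6 + 12*s^5 - 15*s^4 - 440*s^3 + 315*s^2 + 5292*s - 9261)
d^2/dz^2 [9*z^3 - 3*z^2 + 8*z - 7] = 54*z - 6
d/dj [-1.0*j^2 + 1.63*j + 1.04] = 1.63 - 2.0*j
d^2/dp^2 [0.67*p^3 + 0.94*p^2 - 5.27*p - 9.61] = 4.02*p + 1.88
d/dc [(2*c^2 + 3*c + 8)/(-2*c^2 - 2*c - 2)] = (c^2 + 12*c + 5)/(2*(c^4 + 2*c^3 + 3*c^2 + 2*c + 1))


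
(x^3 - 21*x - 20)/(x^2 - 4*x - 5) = x + 4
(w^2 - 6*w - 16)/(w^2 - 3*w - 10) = (w - 8)/(w - 5)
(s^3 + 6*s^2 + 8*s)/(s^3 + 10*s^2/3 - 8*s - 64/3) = 3*s/(3*s - 8)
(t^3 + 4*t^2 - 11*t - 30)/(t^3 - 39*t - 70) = (t - 3)/(t - 7)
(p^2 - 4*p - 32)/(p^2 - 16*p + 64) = (p + 4)/(p - 8)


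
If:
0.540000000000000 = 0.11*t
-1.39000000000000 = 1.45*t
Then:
No Solution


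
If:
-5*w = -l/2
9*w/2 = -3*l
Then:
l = 0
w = 0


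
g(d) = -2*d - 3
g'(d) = -2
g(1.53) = -6.06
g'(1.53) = -2.00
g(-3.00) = 3.00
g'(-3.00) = -2.00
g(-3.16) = 3.32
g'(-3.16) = -2.00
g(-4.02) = 5.04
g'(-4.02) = -2.00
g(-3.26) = 3.52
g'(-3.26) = -2.00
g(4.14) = -11.28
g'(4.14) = -2.00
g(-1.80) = 0.60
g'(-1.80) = -2.00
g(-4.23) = 5.46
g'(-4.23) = -2.00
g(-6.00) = 9.00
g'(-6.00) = -2.00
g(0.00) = -3.00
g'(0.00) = -2.00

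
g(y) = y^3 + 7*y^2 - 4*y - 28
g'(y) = 3*y^2 + 14*y - 4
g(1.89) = -3.80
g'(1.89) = 33.18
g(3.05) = 53.29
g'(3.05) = 66.61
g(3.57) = 92.43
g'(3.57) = 84.21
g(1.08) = -22.90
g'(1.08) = 14.62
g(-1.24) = -14.18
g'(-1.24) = -16.75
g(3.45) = 82.58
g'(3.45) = 80.01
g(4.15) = 147.43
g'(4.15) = 105.77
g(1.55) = -13.66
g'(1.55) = 24.91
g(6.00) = 416.00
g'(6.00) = 188.00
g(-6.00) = 32.00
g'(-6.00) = 20.00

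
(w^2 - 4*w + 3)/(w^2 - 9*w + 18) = (w - 1)/(w - 6)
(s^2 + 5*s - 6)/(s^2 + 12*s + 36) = (s - 1)/(s + 6)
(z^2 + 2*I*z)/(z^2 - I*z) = (z + 2*I)/(z - I)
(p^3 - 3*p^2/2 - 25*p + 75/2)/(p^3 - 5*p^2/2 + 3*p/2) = (p^2 - 25)/(p*(p - 1))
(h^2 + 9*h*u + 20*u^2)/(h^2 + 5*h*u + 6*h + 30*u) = (h + 4*u)/(h + 6)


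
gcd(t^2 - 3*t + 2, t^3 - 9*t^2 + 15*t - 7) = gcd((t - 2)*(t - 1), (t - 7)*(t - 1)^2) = t - 1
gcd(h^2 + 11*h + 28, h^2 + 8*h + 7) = h + 7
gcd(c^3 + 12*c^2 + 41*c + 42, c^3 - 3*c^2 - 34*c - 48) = c^2 + 5*c + 6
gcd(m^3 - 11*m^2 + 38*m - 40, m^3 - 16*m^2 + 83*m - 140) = m^2 - 9*m + 20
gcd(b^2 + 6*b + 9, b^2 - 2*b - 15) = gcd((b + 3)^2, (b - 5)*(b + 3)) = b + 3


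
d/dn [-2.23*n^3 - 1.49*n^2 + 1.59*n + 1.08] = -6.69*n^2 - 2.98*n + 1.59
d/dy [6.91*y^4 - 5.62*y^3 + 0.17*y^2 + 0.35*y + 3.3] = 27.64*y^3 - 16.86*y^2 + 0.34*y + 0.35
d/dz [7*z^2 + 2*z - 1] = 14*z + 2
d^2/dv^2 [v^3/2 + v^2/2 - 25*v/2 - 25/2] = 3*v + 1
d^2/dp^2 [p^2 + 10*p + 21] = 2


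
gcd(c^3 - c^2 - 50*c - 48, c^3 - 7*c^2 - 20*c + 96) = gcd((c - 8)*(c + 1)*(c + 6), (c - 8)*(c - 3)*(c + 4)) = c - 8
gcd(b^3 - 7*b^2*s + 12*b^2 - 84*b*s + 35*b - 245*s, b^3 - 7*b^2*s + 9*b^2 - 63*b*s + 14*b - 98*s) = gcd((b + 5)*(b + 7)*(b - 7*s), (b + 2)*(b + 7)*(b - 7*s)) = -b^2 + 7*b*s - 7*b + 49*s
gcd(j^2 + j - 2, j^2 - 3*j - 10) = j + 2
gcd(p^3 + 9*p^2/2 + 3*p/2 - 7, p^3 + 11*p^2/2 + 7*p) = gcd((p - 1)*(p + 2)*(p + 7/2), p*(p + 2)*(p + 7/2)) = p^2 + 11*p/2 + 7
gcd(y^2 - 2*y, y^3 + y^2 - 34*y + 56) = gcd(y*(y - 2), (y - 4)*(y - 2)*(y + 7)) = y - 2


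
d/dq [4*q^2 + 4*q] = 8*q + 4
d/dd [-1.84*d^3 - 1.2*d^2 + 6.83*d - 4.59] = -5.52*d^2 - 2.4*d + 6.83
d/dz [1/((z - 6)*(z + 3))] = (3 - 2*z)/(z^4 - 6*z^3 - 27*z^2 + 108*z + 324)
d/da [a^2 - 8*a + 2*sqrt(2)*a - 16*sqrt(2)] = 2*a - 8 + 2*sqrt(2)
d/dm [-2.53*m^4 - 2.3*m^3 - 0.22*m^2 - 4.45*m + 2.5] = -10.12*m^3 - 6.9*m^2 - 0.44*m - 4.45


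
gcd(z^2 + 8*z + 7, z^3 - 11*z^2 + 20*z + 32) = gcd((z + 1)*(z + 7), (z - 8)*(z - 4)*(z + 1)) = z + 1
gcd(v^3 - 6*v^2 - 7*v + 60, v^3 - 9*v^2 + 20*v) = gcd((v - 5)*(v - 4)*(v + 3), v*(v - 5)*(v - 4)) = v^2 - 9*v + 20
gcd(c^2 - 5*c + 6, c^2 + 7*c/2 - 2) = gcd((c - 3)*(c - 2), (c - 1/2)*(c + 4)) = 1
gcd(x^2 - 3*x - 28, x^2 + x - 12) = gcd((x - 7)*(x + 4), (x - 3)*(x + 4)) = x + 4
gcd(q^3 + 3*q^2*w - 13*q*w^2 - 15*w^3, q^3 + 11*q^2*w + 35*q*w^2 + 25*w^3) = q^2 + 6*q*w + 5*w^2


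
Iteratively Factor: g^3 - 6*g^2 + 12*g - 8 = (g - 2)*(g^2 - 4*g + 4) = (g - 2)^2*(g - 2)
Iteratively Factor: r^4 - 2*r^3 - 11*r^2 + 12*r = (r + 3)*(r^3 - 5*r^2 + 4*r) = (r - 1)*(r + 3)*(r^2 - 4*r) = r*(r - 1)*(r + 3)*(r - 4)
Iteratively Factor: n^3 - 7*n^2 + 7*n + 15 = (n + 1)*(n^2 - 8*n + 15) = (n - 3)*(n + 1)*(n - 5)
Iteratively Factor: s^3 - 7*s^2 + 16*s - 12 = (s - 3)*(s^2 - 4*s + 4) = (s - 3)*(s - 2)*(s - 2)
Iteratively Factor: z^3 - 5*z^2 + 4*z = (z - 4)*(z^2 - z) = (z - 4)*(z - 1)*(z)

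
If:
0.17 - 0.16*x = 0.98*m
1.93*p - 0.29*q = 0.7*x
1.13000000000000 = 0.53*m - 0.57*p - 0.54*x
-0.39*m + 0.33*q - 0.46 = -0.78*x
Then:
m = 0.49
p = 0.28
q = 6.49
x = -1.91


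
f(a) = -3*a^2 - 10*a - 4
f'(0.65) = -13.90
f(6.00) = -172.00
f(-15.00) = -529.00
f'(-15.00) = 80.00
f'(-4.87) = 19.22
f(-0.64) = 1.17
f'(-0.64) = -6.16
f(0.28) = -7.04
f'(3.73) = -32.38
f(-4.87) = -26.45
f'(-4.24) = 15.44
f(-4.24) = -15.53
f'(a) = -6*a - 10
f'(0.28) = -11.68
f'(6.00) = -46.00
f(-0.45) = -0.11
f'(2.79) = -26.74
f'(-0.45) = -7.30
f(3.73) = -83.04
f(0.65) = -11.77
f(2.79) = -55.25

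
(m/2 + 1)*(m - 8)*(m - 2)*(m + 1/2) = m^4/2 - 15*m^3/4 - 4*m^2 + 15*m + 8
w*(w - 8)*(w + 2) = w^3 - 6*w^2 - 16*w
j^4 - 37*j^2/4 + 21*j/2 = j*(j - 2)*(j - 3/2)*(j + 7/2)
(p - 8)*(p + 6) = p^2 - 2*p - 48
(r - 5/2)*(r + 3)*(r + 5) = r^3 + 11*r^2/2 - 5*r - 75/2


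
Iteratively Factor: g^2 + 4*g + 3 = (g + 1)*(g + 3)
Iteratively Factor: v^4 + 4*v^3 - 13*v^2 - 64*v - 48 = (v + 3)*(v^3 + v^2 - 16*v - 16) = (v + 3)*(v + 4)*(v^2 - 3*v - 4) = (v - 4)*(v + 3)*(v + 4)*(v + 1)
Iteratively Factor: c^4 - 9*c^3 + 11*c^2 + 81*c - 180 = (c - 5)*(c^3 - 4*c^2 - 9*c + 36) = (c - 5)*(c - 3)*(c^2 - c - 12) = (c - 5)*(c - 4)*(c - 3)*(c + 3)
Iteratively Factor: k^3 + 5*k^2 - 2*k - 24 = (k + 4)*(k^2 + k - 6) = (k + 3)*(k + 4)*(k - 2)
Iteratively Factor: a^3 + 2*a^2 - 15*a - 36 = (a + 3)*(a^2 - a - 12) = (a - 4)*(a + 3)*(a + 3)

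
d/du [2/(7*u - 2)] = -14/(7*u - 2)^2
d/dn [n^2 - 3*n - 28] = 2*n - 3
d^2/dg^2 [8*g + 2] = 0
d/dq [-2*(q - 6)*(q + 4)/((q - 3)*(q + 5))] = 4*(-2*q^2 - 9*q - 39)/(q^4 + 4*q^3 - 26*q^2 - 60*q + 225)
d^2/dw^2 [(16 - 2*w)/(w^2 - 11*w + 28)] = 4*(-(w - 8)*(2*w - 11)^2 + (3*w - 19)*(w^2 - 11*w + 28))/(w^2 - 11*w + 28)^3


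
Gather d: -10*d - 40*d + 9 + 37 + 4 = 50 - 50*d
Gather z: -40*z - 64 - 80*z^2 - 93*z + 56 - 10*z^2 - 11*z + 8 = -90*z^2 - 144*z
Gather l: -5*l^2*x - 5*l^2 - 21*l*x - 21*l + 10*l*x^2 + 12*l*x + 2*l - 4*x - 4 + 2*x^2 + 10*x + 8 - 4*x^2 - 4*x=l^2*(-5*x - 5) + l*(10*x^2 - 9*x - 19) - 2*x^2 + 2*x + 4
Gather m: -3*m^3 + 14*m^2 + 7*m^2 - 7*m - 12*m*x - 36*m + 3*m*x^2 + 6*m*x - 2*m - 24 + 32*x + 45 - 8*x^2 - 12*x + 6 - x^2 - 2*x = -3*m^3 + 21*m^2 + m*(3*x^2 - 6*x - 45) - 9*x^2 + 18*x + 27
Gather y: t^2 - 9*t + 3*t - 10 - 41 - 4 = t^2 - 6*t - 55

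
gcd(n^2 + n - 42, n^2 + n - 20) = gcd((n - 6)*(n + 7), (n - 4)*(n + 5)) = 1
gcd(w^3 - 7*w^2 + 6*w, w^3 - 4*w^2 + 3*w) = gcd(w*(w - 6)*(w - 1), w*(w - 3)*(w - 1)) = w^2 - w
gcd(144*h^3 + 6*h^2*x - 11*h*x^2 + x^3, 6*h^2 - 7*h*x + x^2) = -6*h + x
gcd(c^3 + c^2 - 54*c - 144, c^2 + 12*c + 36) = c + 6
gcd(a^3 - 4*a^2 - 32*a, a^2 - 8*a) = a^2 - 8*a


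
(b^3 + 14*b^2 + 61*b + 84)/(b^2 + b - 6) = (b^2 + 11*b + 28)/(b - 2)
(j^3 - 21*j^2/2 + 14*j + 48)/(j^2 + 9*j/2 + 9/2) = (j^2 - 12*j + 32)/(j + 3)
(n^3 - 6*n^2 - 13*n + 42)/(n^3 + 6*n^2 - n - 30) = (n - 7)/(n + 5)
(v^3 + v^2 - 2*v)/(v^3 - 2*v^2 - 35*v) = (-v^2 - v + 2)/(-v^2 + 2*v + 35)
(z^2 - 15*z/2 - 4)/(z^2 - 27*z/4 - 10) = 2*(2*z + 1)/(4*z + 5)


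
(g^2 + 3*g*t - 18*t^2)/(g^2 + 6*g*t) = (g - 3*t)/g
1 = 1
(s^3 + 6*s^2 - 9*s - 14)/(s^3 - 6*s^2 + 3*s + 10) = (s + 7)/(s - 5)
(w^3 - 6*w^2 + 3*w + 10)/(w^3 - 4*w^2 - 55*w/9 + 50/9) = 9*(w^2 - w - 2)/(9*w^2 + 9*w - 10)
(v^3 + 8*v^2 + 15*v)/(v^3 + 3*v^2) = (v + 5)/v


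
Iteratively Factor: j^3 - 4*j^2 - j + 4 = (j - 1)*(j^2 - 3*j - 4) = (j - 4)*(j - 1)*(j + 1)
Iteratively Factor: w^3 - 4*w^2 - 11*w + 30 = (w - 5)*(w^2 + w - 6) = (w - 5)*(w + 3)*(w - 2)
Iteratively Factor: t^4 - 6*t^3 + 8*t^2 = (t)*(t^3 - 6*t^2 + 8*t) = t*(t - 2)*(t^2 - 4*t) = t*(t - 4)*(t - 2)*(t)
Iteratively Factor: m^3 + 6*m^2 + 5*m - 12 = (m + 3)*(m^2 + 3*m - 4) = (m + 3)*(m + 4)*(m - 1)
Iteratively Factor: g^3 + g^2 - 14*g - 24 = (g + 3)*(g^2 - 2*g - 8) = (g + 2)*(g + 3)*(g - 4)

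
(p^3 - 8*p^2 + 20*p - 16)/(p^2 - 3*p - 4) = (p^2 - 4*p + 4)/(p + 1)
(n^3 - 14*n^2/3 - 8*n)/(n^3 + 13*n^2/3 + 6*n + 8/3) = n*(n - 6)/(n^2 + 3*n + 2)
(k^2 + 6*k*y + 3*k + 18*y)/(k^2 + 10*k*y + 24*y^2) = (k + 3)/(k + 4*y)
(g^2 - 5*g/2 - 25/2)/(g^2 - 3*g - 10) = (g + 5/2)/(g + 2)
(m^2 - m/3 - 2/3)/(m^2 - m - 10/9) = 3*(m - 1)/(3*m - 5)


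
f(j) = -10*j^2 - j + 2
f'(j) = -20*j - 1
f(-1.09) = -8.79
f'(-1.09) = 20.80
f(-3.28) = -102.30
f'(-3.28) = 64.60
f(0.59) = -2.07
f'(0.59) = -12.80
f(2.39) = -57.51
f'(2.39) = -48.80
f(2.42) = -58.98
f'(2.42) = -49.40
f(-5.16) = -259.10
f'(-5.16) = 102.20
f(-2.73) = -69.80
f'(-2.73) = 53.60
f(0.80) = -5.20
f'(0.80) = -17.00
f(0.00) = 2.00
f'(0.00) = -1.00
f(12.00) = -1450.00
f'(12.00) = -241.00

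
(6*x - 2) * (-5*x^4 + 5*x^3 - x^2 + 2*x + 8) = -30*x^5 + 40*x^4 - 16*x^3 + 14*x^2 + 44*x - 16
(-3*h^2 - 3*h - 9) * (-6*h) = 18*h^3 + 18*h^2 + 54*h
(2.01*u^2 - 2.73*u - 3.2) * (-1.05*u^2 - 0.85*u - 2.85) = -2.1105*u^4 + 1.158*u^3 - 0.0479999999999992*u^2 + 10.5005*u + 9.12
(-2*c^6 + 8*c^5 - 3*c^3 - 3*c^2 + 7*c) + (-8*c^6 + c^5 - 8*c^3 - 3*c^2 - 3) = -10*c^6 + 9*c^5 - 11*c^3 - 6*c^2 + 7*c - 3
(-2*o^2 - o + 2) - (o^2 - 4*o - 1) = -3*o^2 + 3*o + 3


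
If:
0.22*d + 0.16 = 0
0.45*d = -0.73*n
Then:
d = -0.73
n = 0.45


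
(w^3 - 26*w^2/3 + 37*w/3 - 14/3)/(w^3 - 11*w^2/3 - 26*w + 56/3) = (w - 1)/(w + 4)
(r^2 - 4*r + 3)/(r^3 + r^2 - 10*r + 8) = (r - 3)/(r^2 + 2*r - 8)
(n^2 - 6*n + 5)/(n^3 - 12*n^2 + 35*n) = (n - 1)/(n*(n - 7))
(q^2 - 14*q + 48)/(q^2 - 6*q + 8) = (q^2 - 14*q + 48)/(q^2 - 6*q + 8)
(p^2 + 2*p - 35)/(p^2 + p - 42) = (p - 5)/(p - 6)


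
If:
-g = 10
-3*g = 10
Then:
No Solution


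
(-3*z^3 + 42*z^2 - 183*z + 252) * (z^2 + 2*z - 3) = -3*z^5 + 36*z^4 - 90*z^3 - 240*z^2 + 1053*z - 756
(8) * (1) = 8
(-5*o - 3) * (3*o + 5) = -15*o^2 - 34*o - 15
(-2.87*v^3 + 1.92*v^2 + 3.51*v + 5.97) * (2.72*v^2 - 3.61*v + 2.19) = -7.8064*v^5 + 15.5831*v^4 - 3.6693*v^3 + 7.7721*v^2 - 13.8648*v + 13.0743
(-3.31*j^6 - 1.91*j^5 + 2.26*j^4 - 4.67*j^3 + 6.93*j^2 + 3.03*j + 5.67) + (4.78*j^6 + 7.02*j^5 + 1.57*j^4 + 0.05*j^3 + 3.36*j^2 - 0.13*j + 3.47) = 1.47*j^6 + 5.11*j^5 + 3.83*j^4 - 4.62*j^3 + 10.29*j^2 + 2.9*j + 9.14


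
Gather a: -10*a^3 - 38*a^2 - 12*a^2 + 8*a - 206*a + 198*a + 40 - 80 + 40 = -10*a^3 - 50*a^2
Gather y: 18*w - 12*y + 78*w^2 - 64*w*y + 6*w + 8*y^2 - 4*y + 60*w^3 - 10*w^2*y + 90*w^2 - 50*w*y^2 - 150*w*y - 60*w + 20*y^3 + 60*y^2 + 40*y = 60*w^3 + 168*w^2 - 36*w + 20*y^3 + y^2*(68 - 50*w) + y*(-10*w^2 - 214*w + 24)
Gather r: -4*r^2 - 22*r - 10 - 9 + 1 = -4*r^2 - 22*r - 18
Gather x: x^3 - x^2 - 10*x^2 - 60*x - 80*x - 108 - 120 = x^3 - 11*x^2 - 140*x - 228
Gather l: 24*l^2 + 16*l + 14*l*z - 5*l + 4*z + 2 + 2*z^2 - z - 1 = 24*l^2 + l*(14*z + 11) + 2*z^2 + 3*z + 1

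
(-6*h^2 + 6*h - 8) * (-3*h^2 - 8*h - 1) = 18*h^4 + 30*h^3 - 18*h^2 + 58*h + 8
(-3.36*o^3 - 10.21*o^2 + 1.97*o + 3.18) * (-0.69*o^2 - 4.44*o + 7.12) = 2.3184*o^5 + 21.9633*o^4 + 20.0499*o^3 - 83.6362*o^2 - 0.0928000000000004*o + 22.6416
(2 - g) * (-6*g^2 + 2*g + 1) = 6*g^3 - 14*g^2 + 3*g + 2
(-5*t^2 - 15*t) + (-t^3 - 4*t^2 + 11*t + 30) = -t^3 - 9*t^2 - 4*t + 30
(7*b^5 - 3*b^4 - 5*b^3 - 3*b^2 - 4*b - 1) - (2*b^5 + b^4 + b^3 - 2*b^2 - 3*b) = 5*b^5 - 4*b^4 - 6*b^3 - b^2 - b - 1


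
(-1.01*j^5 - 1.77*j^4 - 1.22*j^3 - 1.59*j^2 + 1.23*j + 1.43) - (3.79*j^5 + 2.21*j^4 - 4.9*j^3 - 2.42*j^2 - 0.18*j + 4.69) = -4.8*j^5 - 3.98*j^4 + 3.68*j^3 + 0.83*j^2 + 1.41*j - 3.26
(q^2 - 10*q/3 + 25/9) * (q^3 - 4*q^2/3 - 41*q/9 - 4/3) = q^5 - 14*q^4/3 + 8*q^3/3 + 274*q^2/27 - 665*q/81 - 100/27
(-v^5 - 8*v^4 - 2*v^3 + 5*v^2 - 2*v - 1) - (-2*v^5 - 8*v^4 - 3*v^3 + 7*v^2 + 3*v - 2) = v^5 + v^3 - 2*v^2 - 5*v + 1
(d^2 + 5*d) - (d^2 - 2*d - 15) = 7*d + 15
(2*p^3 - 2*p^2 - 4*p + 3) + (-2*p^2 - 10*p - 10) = 2*p^3 - 4*p^2 - 14*p - 7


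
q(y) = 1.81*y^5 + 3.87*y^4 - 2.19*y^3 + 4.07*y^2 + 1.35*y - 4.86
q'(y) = 9.05*y^4 + 15.48*y^3 - 6.57*y^2 + 8.14*y + 1.35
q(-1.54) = 16.80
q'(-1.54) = -32.40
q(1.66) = 50.78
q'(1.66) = 136.29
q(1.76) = 65.88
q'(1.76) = 166.55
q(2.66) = 421.10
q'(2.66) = 720.95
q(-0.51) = -4.00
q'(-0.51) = -5.95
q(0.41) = -3.64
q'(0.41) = 4.91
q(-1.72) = 22.63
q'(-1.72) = -31.65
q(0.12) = -4.64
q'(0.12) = 2.26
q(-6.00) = -8452.44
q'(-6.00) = 8101.11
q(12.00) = 527447.34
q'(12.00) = 213563.19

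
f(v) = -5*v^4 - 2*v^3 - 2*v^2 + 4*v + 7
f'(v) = -20*v^3 - 6*v^2 - 4*v + 4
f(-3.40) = -619.28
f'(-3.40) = 734.32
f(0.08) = 7.31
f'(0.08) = 3.63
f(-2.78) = -275.25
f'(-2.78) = 398.45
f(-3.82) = -990.67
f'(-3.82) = 1046.58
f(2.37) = -179.13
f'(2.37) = -305.42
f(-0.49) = 4.51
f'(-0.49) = 6.87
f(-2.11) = -90.66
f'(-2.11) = 173.61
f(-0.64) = 3.31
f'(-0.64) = 9.35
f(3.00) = -458.00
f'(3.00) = -602.00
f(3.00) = -458.00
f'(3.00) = -602.00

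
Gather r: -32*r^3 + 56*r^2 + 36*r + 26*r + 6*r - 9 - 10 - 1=-32*r^3 + 56*r^2 + 68*r - 20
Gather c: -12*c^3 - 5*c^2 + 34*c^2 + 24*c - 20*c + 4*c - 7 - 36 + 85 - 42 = -12*c^3 + 29*c^2 + 8*c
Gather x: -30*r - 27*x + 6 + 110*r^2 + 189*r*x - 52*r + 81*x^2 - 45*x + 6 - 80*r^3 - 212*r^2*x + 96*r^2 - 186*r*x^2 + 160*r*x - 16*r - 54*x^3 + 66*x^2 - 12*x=-80*r^3 + 206*r^2 - 98*r - 54*x^3 + x^2*(147 - 186*r) + x*(-212*r^2 + 349*r - 84) + 12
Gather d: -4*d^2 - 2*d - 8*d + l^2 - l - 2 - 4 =-4*d^2 - 10*d + l^2 - l - 6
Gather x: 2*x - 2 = 2*x - 2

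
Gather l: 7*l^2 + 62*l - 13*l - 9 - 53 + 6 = 7*l^2 + 49*l - 56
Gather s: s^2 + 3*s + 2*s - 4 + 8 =s^2 + 5*s + 4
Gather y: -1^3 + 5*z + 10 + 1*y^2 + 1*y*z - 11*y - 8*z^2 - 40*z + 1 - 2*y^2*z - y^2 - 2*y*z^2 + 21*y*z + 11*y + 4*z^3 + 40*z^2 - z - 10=-2*y^2*z + y*(-2*z^2 + 22*z) + 4*z^3 + 32*z^2 - 36*z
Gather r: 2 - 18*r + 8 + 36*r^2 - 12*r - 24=36*r^2 - 30*r - 14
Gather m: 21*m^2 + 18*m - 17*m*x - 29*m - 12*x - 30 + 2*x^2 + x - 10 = 21*m^2 + m*(-17*x - 11) + 2*x^2 - 11*x - 40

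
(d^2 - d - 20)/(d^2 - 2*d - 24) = (d - 5)/(d - 6)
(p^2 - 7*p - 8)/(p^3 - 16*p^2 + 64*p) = (p + 1)/(p*(p - 8))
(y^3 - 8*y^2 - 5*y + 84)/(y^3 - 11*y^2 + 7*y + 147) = (y - 4)/(y - 7)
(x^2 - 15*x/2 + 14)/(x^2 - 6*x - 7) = (-x^2 + 15*x/2 - 14)/(-x^2 + 6*x + 7)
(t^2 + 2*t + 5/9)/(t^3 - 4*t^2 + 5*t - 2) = (t^2 + 2*t + 5/9)/(t^3 - 4*t^2 + 5*t - 2)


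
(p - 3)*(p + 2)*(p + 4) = p^3 + 3*p^2 - 10*p - 24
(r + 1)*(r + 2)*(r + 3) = r^3 + 6*r^2 + 11*r + 6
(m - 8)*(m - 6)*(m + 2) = m^3 - 12*m^2 + 20*m + 96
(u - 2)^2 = u^2 - 4*u + 4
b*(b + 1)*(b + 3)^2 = b^4 + 7*b^3 + 15*b^2 + 9*b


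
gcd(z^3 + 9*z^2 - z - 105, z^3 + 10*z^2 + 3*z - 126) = z^2 + 4*z - 21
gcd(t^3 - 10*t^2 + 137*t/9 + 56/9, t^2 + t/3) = t + 1/3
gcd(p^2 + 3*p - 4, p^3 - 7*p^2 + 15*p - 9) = p - 1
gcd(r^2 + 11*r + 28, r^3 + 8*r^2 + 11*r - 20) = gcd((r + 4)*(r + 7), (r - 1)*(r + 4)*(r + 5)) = r + 4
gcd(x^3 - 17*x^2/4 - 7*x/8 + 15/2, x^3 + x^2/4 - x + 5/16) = x + 5/4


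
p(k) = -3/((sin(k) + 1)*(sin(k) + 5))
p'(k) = 3*cos(k)/((sin(k) + 1)*(sin(k) + 5)^2) + 3*cos(k)/((sin(k) + 1)^2*(sin(k) + 5)) = 6*(sin(k) + 3)*cos(k)/((sin(k) + 1)^2*(sin(k) + 5)^2)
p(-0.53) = -1.35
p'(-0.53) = 2.61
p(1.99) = -0.27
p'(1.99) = -0.07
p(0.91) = -0.29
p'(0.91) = 0.13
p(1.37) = -0.25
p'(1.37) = 0.03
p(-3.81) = -0.33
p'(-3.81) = -0.21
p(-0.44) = -1.14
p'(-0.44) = 2.03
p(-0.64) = -1.69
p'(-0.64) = 3.68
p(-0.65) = -1.73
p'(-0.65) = 3.80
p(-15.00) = -1.97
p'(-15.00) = -4.63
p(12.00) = -1.45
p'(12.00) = 2.92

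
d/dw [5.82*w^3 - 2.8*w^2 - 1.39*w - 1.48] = 17.46*w^2 - 5.6*w - 1.39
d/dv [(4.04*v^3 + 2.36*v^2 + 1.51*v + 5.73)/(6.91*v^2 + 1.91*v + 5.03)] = (27.9164*v^4 + 15.4328*v^3 + 55.0371*v^2 - 55.447*v - 3.349)/(47.7481*v^4 + 26.3962*v^3 + 73.1627*v^2 + 19.2146*v + 25.3009)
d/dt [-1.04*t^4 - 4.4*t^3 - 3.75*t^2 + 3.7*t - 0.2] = -4.16*t^3 - 13.2*t^2 - 7.5*t + 3.7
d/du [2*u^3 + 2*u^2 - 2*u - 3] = 6*u^2 + 4*u - 2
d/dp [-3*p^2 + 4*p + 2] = 4 - 6*p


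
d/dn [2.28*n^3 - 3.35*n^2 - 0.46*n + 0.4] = 6.84*n^2 - 6.7*n - 0.46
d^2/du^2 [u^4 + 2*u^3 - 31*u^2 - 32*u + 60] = 12*u^2 + 12*u - 62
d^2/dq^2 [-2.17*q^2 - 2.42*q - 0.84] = -4.34000000000000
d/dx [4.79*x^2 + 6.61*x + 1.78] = 9.58*x + 6.61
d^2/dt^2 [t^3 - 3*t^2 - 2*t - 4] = 6*t - 6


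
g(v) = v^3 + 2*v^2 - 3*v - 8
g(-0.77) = -4.96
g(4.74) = 129.21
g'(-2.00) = 1.00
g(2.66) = 16.99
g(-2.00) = -2.00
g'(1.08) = 4.82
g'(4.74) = 83.36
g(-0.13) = -7.58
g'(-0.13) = -3.47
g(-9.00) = -548.00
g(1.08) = -7.65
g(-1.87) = -1.94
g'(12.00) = 477.00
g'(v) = 3*v^2 + 4*v - 3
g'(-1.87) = 0.01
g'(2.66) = 28.87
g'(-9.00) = 204.00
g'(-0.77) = -4.30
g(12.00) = 1972.00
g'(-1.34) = -2.97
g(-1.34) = -2.79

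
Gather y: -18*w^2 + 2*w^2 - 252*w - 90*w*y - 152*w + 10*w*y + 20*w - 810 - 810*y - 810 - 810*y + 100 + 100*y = -16*w^2 - 384*w + y*(-80*w - 1520) - 1520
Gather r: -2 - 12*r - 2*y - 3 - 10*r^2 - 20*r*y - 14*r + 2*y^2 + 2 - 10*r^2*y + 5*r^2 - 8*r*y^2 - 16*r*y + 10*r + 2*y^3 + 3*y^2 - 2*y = r^2*(-10*y - 5) + r*(-8*y^2 - 36*y - 16) + 2*y^3 + 5*y^2 - 4*y - 3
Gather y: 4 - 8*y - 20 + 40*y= 32*y - 16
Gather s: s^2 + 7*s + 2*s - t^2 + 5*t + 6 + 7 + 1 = s^2 + 9*s - t^2 + 5*t + 14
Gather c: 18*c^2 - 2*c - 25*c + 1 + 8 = 18*c^2 - 27*c + 9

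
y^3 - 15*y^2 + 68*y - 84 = (y - 7)*(y - 6)*(y - 2)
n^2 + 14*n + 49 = (n + 7)^2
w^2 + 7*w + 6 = (w + 1)*(w + 6)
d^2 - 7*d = d*(d - 7)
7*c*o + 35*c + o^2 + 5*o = (7*c + o)*(o + 5)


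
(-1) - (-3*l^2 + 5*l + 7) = 3*l^2 - 5*l - 8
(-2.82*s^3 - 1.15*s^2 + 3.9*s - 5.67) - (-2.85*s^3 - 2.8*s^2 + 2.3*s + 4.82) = 0.0300000000000002*s^3 + 1.65*s^2 + 1.6*s - 10.49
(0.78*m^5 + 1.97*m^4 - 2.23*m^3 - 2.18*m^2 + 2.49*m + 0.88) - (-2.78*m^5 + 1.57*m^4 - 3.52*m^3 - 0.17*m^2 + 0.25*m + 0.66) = 3.56*m^5 + 0.4*m^4 + 1.29*m^3 - 2.01*m^2 + 2.24*m + 0.22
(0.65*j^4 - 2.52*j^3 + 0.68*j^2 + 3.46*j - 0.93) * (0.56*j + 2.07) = 0.364*j^5 - 0.0657000000000003*j^4 - 4.8356*j^3 + 3.3452*j^2 + 6.6414*j - 1.9251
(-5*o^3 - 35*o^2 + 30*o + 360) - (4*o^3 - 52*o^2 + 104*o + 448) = -9*o^3 + 17*o^2 - 74*o - 88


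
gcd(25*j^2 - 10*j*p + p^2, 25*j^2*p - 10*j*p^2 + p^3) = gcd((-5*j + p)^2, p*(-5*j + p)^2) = 25*j^2 - 10*j*p + p^2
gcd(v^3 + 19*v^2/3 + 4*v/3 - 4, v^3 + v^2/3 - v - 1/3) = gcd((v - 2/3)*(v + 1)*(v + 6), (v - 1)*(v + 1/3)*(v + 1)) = v + 1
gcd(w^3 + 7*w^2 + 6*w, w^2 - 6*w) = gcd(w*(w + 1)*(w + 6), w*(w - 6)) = w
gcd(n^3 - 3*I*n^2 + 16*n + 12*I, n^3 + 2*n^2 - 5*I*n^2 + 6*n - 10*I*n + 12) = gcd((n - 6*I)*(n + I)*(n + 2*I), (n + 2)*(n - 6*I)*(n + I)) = n^2 - 5*I*n + 6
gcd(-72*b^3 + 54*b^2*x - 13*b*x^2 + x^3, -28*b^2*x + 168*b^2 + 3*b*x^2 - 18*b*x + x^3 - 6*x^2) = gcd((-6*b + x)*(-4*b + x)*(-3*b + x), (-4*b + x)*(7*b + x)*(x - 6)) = -4*b + x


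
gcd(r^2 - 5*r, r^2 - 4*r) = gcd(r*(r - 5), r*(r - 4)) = r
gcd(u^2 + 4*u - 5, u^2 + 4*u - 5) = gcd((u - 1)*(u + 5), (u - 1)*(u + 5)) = u^2 + 4*u - 5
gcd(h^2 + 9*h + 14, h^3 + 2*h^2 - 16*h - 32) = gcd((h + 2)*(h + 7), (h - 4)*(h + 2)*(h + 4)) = h + 2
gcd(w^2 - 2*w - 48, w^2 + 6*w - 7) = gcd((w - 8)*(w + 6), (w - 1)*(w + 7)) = 1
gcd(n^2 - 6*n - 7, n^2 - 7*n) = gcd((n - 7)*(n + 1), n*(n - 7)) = n - 7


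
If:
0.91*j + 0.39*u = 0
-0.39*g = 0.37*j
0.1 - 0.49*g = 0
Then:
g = 0.20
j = -0.22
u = 0.50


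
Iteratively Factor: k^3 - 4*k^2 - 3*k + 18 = (k - 3)*(k^2 - k - 6) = (k - 3)*(k + 2)*(k - 3)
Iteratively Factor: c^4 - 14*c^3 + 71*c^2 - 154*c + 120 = (c - 5)*(c^3 - 9*c^2 + 26*c - 24) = (c - 5)*(c - 2)*(c^2 - 7*c + 12) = (c - 5)*(c - 4)*(c - 2)*(c - 3)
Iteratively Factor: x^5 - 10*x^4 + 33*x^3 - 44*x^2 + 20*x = (x - 1)*(x^4 - 9*x^3 + 24*x^2 - 20*x) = (x - 2)*(x - 1)*(x^3 - 7*x^2 + 10*x) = (x - 2)^2*(x - 1)*(x^2 - 5*x) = x*(x - 2)^2*(x - 1)*(x - 5)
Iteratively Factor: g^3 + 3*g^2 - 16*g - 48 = (g + 4)*(g^2 - g - 12) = (g + 3)*(g + 4)*(g - 4)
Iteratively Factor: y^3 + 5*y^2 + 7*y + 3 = (y + 3)*(y^2 + 2*y + 1) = (y + 1)*(y + 3)*(y + 1)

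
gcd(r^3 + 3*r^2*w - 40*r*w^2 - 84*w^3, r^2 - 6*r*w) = r - 6*w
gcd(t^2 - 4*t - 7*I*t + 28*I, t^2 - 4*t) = t - 4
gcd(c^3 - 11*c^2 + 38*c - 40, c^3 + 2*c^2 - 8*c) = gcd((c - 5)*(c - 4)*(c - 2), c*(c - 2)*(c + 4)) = c - 2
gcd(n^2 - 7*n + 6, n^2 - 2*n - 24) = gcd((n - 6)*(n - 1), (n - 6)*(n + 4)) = n - 6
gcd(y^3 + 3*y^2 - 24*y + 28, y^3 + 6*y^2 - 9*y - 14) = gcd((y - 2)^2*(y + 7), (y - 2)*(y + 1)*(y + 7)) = y^2 + 5*y - 14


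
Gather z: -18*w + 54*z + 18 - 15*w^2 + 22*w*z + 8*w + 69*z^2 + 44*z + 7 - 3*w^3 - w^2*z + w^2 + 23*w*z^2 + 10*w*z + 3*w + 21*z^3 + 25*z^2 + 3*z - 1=-3*w^3 - 14*w^2 - 7*w + 21*z^3 + z^2*(23*w + 94) + z*(-w^2 + 32*w + 101) + 24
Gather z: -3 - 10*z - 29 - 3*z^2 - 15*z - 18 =-3*z^2 - 25*z - 50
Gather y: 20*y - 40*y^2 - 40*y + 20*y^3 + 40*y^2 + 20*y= 20*y^3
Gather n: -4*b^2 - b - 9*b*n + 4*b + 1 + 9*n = -4*b^2 + 3*b + n*(9 - 9*b) + 1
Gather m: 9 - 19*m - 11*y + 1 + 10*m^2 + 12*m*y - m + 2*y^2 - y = 10*m^2 + m*(12*y - 20) + 2*y^2 - 12*y + 10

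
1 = 1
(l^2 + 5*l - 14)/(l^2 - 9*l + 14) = (l + 7)/(l - 7)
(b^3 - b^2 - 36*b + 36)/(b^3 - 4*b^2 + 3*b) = (b^2 - 36)/(b*(b - 3))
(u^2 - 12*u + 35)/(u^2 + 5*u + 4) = (u^2 - 12*u + 35)/(u^2 + 5*u + 4)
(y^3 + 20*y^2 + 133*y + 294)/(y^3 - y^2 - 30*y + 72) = (y^2 + 14*y + 49)/(y^2 - 7*y + 12)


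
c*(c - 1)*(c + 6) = c^3 + 5*c^2 - 6*c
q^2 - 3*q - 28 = (q - 7)*(q + 4)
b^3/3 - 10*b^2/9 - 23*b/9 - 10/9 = (b/3 + 1/3)*(b - 5)*(b + 2/3)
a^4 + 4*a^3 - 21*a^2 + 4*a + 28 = (a - 2)^2*(a + 1)*(a + 7)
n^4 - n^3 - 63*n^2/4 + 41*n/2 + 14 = (n - 7/2)*(n - 2)*(n + 1/2)*(n + 4)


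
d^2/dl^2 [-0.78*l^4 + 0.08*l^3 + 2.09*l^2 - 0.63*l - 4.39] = -9.36*l^2 + 0.48*l + 4.18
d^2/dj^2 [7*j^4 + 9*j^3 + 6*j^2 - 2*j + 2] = 84*j^2 + 54*j + 12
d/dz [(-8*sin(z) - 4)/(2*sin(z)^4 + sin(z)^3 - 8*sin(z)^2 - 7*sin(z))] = 4*(12*sin(z)^4 + 12*sin(z)^3 - 13*sin(z)^2 - 16*sin(z) - 7)*cos(z)/((sin(z) + 1)^2*(2*sin(z)^2 - sin(z) - 7)^2*sin(z)^2)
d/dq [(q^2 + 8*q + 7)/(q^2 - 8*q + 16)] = 2*(-8*q - 23)/(q^3 - 12*q^2 + 48*q - 64)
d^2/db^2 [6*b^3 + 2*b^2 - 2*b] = 36*b + 4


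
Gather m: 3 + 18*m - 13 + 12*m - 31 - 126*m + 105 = 64 - 96*m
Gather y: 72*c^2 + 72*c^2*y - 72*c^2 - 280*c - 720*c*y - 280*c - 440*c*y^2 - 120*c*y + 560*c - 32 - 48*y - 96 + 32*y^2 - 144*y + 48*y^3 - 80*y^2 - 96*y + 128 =48*y^3 + y^2*(-440*c - 48) + y*(72*c^2 - 840*c - 288)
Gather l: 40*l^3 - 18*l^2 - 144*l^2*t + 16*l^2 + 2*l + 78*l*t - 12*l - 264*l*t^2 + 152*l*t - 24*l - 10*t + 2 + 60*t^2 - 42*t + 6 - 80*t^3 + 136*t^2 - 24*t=40*l^3 + l^2*(-144*t - 2) + l*(-264*t^2 + 230*t - 34) - 80*t^3 + 196*t^2 - 76*t + 8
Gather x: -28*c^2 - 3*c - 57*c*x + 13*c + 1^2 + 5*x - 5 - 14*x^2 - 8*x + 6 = -28*c^2 + 10*c - 14*x^2 + x*(-57*c - 3) + 2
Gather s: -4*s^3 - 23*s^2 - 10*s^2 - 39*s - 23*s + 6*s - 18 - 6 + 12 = -4*s^3 - 33*s^2 - 56*s - 12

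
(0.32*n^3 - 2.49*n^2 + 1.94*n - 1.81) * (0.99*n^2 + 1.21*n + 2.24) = 0.3168*n^5 - 2.0779*n^4 - 0.3755*n^3 - 5.0221*n^2 + 2.1555*n - 4.0544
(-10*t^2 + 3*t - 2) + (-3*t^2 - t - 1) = -13*t^2 + 2*t - 3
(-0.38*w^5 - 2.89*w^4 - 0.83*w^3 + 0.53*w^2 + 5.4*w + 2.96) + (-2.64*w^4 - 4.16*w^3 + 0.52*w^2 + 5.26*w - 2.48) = -0.38*w^5 - 5.53*w^4 - 4.99*w^3 + 1.05*w^2 + 10.66*w + 0.48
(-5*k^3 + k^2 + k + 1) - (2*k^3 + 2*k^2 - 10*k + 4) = -7*k^3 - k^2 + 11*k - 3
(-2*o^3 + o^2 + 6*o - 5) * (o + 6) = -2*o^4 - 11*o^3 + 12*o^2 + 31*o - 30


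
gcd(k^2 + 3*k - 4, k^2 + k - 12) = k + 4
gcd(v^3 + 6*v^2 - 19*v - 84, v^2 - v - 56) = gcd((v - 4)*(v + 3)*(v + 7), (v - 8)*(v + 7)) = v + 7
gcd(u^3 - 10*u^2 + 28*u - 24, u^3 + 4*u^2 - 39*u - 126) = u - 6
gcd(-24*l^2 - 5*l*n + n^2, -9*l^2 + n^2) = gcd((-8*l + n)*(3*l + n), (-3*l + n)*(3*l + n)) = 3*l + n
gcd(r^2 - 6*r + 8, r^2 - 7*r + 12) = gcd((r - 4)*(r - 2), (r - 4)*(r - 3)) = r - 4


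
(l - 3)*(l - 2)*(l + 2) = l^3 - 3*l^2 - 4*l + 12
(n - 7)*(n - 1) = n^2 - 8*n + 7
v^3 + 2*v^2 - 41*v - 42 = (v - 6)*(v + 1)*(v + 7)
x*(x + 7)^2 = x^3 + 14*x^2 + 49*x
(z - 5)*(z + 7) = z^2 + 2*z - 35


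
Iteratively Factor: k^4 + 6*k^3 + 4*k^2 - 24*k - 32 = (k + 2)*(k^3 + 4*k^2 - 4*k - 16) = (k + 2)^2*(k^2 + 2*k - 8) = (k - 2)*(k + 2)^2*(k + 4)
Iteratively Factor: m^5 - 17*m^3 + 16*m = (m - 4)*(m^4 + 4*m^3 - m^2 - 4*m) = (m - 4)*(m - 1)*(m^3 + 5*m^2 + 4*m) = (m - 4)*(m - 1)*(m + 1)*(m^2 + 4*m) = (m - 4)*(m - 1)*(m + 1)*(m + 4)*(m)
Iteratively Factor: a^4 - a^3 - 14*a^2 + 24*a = (a + 4)*(a^3 - 5*a^2 + 6*a) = (a - 2)*(a + 4)*(a^2 - 3*a) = (a - 3)*(a - 2)*(a + 4)*(a)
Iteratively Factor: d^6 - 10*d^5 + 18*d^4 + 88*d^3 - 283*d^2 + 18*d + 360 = (d - 4)*(d^5 - 6*d^4 - 6*d^3 + 64*d^2 - 27*d - 90) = (d - 4)*(d - 3)*(d^4 - 3*d^3 - 15*d^2 + 19*d + 30) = (d - 4)*(d - 3)*(d - 2)*(d^3 - d^2 - 17*d - 15) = (d - 4)*(d - 3)*(d - 2)*(d + 1)*(d^2 - 2*d - 15) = (d - 5)*(d - 4)*(d - 3)*(d - 2)*(d + 1)*(d + 3)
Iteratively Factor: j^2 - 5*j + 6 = (j - 3)*(j - 2)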